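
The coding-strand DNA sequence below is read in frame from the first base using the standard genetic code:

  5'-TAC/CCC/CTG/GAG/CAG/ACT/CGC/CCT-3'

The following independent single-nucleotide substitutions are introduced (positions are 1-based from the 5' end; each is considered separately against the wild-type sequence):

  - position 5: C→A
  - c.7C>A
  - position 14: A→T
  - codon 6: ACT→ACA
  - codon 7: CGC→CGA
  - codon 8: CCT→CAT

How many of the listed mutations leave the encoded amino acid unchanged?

2

Codon 2: CCC (Pro) → CAC (His) — missense.
Codon 3: CTG (Leu) → ATG (Met) — missense.
Codon 5: CAG (Gln) → CTG (Leu) — missense.
Codon 6: ACT (Thr) → ACA (Thr) — synonymous.
Codon 7: CGC (Arg) → CGA (Arg) — synonymous.
Codon 8: CCT (Pro) → CAT (His) — missense.
Synonymous: 2 of 6.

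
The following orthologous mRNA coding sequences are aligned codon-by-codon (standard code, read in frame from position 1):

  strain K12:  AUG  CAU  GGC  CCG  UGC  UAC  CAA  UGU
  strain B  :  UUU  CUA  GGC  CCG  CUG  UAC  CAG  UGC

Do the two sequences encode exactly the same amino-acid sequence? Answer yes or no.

no

Codon 1: AUG Met / UUU Phe — nonsynonymous.
Codon 2: CAU His / CUA Leu — nonsynonymous.
Codon 3: GGC Gly / GGC Gly — identical.
Codon 4: CCG Pro / CCG Pro — identical.
Codon 5: UGC Cys / CUG Leu — nonsynonymous.
Codon 6: UAC Tyr / UAC Tyr — identical.
Codon 7: CAA Gln / CAG Gln — synonymous.
Codon 8: UGU Cys / UGC Cys — synonymous.
Nonsynonymous differences: 3 → different protein.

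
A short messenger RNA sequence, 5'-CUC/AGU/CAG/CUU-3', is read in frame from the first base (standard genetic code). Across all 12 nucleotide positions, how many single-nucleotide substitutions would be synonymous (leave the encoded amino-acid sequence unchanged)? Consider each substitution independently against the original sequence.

8

Codon 1 (CUC, Leu): 3 synonymous substitutions.
Codon 2 (AGU, Ser): 1 synonymous substitution.
Codon 3 (CAG, Gln): 1 synonymous substitution.
Codon 4 (CUU, Leu): 3 synonymous substitutions.
Total: 3 + 1 + 1 + 3 = 8.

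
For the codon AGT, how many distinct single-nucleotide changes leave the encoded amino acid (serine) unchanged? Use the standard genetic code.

Position 1: none → 0 synonymous.
Position 2: none → 0 synonymous.
Position 3: AGC → 1 synonymous.
Total: 0 + 0 + 1 = 1.

1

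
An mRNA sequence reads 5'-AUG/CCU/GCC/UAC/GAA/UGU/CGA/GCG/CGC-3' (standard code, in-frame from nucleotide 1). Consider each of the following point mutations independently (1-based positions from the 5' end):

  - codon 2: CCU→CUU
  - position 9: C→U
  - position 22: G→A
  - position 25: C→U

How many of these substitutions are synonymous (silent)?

1

Codon 2: CCU (Pro) → CUU (Leu) — missense.
Codon 3: GCC (Ala) → GCU (Ala) — synonymous.
Codon 8: GCG (Ala) → ACG (Thr) — missense.
Codon 9: CGC (Arg) → UGC (Cys) — missense.
Synonymous: 1 of 4.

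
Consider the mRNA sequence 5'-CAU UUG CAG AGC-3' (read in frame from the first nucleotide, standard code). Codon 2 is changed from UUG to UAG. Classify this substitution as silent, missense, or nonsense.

Position 5 falls in codon 2: UUG → Leu.
After the substitution the codon is UAG → Stop.
The new codon is a stop codon, so this is a nonsense mutation.

nonsense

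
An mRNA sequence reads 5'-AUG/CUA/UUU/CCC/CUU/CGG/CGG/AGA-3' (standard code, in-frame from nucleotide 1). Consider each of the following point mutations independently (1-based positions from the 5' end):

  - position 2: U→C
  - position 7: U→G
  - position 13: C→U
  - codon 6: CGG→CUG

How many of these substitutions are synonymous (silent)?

0

Codon 1: AUG (Met) → ACG (Thr) — missense.
Codon 3: UUU (Phe) → GUU (Val) — missense.
Codon 5: CUU (Leu) → UUU (Phe) — missense.
Codon 6: CGG (Arg) → CUG (Leu) — missense.
Synonymous: 0 of 4.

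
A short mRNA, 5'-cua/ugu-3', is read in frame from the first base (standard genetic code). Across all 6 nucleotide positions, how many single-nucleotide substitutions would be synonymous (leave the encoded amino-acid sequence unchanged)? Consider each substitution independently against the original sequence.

Codon 1 (CUA, Leu): 4 synonymous substitutions.
Codon 2 (UGU, Cys): 1 synonymous substitution.
Total: 4 + 1 = 5.

5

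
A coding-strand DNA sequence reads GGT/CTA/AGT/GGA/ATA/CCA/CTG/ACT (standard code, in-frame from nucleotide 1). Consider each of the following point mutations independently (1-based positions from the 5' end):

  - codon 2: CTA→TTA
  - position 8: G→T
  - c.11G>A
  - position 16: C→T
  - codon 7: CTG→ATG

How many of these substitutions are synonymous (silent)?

1

Codon 2: CTA (Leu) → TTA (Leu) — synonymous.
Codon 3: AGT (Ser) → ATT (Ile) — missense.
Codon 4: GGA (Gly) → GAA (Glu) — missense.
Codon 6: CCA (Pro) → TCA (Ser) — missense.
Codon 7: CTG (Leu) → ATG (Met) — missense.
Synonymous: 1 of 5.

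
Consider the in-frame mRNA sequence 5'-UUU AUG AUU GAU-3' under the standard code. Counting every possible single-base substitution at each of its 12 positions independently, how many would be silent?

Codon 1 (UUU, Phe): 1 synonymous substitution.
Codon 2 (AUG, Met): 0 synonymous substitutions.
Codon 3 (AUU, Ile): 2 synonymous substitutions.
Codon 4 (GAU, Asp): 1 synonymous substitution.
Total: 1 + 0 + 2 + 1 = 4.

4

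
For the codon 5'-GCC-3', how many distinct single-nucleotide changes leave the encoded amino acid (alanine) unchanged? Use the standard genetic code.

3

Position 1: none → 0 synonymous.
Position 2: none → 0 synonymous.
Position 3: GCT, GCA, GCG → 3 synonymous.
Total: 0 + 0 + 3 = 3.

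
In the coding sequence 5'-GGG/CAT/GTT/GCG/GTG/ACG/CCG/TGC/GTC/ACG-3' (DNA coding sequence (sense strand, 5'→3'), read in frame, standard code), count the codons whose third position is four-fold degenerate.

Codon 1 GGG (Gly): third position 4-fold.
Codon 2 CAT (His): third position 2-fold.
Codon 3 GTT (Val): third position 4-fold.
Codon 4 GCG (Ala): third position 4-fold.
Codon 5 GTG (Val): third position 4-fold.
Codon 6 ACG (Thr): third position 4-fold.
Codon 7 CCG (Pro): third position 4-fold.
Codon 8 TGC (Cys): third position 2-fold.
Codon 9 GTC (Val): third position 4-fold.
Codon 10 ACG (Thr): third position 4-fold.
Four-fold degenerate third positions: 8.

8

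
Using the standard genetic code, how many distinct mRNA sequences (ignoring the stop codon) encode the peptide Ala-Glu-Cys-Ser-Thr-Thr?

1536

Ala: 4 codons.
Glu: 2 codons.
Cys: 2 codons.
Ser: 6 codons.
Thr: 4 codons.
Thr: 4 codons.
4 × 2 × 2 × 6 × 4 × 4 = 1536.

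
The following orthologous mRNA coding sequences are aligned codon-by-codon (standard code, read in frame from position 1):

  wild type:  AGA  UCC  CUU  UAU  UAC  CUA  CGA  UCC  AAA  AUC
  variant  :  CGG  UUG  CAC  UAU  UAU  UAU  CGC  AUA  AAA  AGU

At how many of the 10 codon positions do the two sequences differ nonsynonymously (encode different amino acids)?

Codon 1: AGA Arg / CGG Arg — synonymous.
Codon 2: UCC Ser / UUG Leu — nonsynonymous.
Codon 3: CUU Leu / CAC His — nonsynonymous.
Codon 4: UAU Tyr / UAU Tyr — identical.
Codon 5: UAC Tyr / UAU Tyr — synonymous.
Codon 6: CUA Leu / UAU Tyr — nonsynonymous.
Codon 7: CGA Arg / CGC Arg — synonymous.
Codon 8: UCC Ser / AUA Ile — nonsynonymous.
Codon 9: AAA Lys / AAA Lys — identical.
Codon 10: AUC Ile / AGU Ser — nonsynonymous.
Nonsynonymous differences: 5.

5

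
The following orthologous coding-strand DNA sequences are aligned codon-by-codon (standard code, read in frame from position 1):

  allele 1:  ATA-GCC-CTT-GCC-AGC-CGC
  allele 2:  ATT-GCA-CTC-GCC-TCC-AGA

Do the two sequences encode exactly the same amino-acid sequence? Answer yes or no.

Codon 1: ATA Ile / ATT Ile — synonymous.
Codon 2: GCC Ala / GCA Ala — synonymous.
Codon 3: CTT Leu / CTC Leu — synonymous.
Codon 4: GCC Ala / GCC Ala — identical.
Codon 5: AGC Ser / TCC Ser — synonymous.
Codon 6: CGC Arg / AGA Arg — synonymous.
Nonsynonymous differences: 0 → same protein.

yes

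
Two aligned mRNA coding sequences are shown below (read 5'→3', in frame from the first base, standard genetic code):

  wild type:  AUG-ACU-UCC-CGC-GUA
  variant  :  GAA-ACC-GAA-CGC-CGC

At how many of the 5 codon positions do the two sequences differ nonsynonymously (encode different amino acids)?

3

Codon 1: AUG Met / GAA Glu — nonsynonymous.
Codon 2: ACU Thr / ACC Thr — synonymous.
Codon 3: UCC Ser / GAA Glu — nonsynonymous.
Codon 4: CGC Arg / CGC Arg — identical.
Codon 5: GUA Val / CGC Arg — nonsynonymous.
Nonsynonymous differences: 3.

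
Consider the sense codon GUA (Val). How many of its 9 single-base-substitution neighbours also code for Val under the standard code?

Position 1: none → 0 synonymous.
Position 2: none → 0 synonymous.
Position 3: GUU, GUC, GUG → 3 synonymous.
Total: 0 + 0 + 3 = 3.

3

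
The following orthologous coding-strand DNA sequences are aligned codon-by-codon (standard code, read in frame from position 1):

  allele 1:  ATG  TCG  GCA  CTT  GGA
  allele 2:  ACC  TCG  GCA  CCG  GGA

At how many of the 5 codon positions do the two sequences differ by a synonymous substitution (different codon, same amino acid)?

0

Codon 1: ATG Met / ACC Thr — nonsynonymous.
Codon 2: TCG Ser / TCG Ser — identical.
Codon 3: GCA Ala / GCA Ala — identical.
Codon 4: CTT Leu / CCG Pro — nonsynonymous.
Codon 5: GGA Gly / GGA Gly — identical.
Synonymous differences: 0.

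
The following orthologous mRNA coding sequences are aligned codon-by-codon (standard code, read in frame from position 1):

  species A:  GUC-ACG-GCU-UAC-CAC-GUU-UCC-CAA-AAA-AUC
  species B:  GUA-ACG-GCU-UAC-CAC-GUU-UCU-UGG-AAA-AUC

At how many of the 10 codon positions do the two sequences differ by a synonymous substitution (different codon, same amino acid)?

Codon 1: GUC Val / GUA Val — synonymous.
Codon 2: ACG Thr / ACG Thr — identical.
Codon 3: GCU Ala / GCU Ala — identical.
Codon 4: UAC Tyr / UAC Tyr — identical.
Codon 5: CAC His / CAC His — identical.
Codon 6: GUU Val / GUU Val — identical.
Codon 7: UCC Ser / UCU Ser — synonymous.
Codon 8: CAA Gln / UGG Trp — nonsynonymous.
Codon 9: AAA Lys / AAA Lys — identical.
Codon 10: AUC Ile / AUC Ile — identical.
Synonymous differences: 2.

2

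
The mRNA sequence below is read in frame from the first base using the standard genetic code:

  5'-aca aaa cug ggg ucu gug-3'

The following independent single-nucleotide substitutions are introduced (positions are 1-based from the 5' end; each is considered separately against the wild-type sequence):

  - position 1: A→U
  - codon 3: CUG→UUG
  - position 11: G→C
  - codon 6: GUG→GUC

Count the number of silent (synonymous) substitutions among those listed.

Codon 1: ACA (Thr) → UCA (Ser) — missense.
Codon 3: CUG (Leu) → UUG (Leu) — synonymous.
Codon 4: GGG (Gly) → GCG (Ala) — missense.
Codon 6: GUG (Val) → GUC (Val) — synonymous.
Synonymous: 2 of 4.

2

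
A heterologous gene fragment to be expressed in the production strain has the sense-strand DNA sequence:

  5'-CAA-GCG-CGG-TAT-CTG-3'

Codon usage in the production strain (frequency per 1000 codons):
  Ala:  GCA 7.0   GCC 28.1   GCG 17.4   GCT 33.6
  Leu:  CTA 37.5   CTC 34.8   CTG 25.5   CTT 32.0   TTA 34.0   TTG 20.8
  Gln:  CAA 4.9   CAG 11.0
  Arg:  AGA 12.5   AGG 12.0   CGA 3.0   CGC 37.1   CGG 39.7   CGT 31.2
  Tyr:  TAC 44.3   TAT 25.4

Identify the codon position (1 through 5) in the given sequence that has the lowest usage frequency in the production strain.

Codon 1 CAA (Gln): 4.9 per 1000.
Codon 2 GCG (Ala): 17.4 per 1000.
Codon 3 CGG (Arg): 39.7 per 1000.
Codon 4 TAT (Tyr): 25.4 per 1000.
Codon 5 CTG (Leu): 25.5 per 1000.
Lowest frequency is 4.9 at codon 1.

1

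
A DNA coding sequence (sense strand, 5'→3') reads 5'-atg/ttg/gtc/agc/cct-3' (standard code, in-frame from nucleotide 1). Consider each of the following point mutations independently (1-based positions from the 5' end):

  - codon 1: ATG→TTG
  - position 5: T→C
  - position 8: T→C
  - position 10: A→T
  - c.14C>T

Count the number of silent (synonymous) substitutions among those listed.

Codon 1: ATG (Met) → TTG (Leu) — missense.
Codon 2: TTG (Leu) → TCG (Ser) — missense.
Codon 3: GTC (Val) → GCC (Ala) — missense.
Codon 4: AGC (Ser) → TGC (Cys) — missense.
Codon 5: CCT (Pro) → CTT (Leu) — missense.
Synonymous: 0 of 5.

0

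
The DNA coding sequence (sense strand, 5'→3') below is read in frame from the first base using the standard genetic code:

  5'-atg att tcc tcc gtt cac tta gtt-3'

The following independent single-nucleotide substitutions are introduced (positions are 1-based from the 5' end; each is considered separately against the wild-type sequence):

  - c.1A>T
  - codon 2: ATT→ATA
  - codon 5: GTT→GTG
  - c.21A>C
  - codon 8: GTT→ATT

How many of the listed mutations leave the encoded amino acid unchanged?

Codon 1: ATG (Met) → TTG (Leu) — missense.
Codon 2: ATT (Ile) → ATA (Ile) — synonymous.
Codon 5: GTT (Val) → GTG (Val) — synonymous.
Codon 7: TTA (Leu) → TTC (Phe) — missense.
Codon 8: GTT (Val) → ATT (Ile) — missense.
Synonymous: 2 of 5.

2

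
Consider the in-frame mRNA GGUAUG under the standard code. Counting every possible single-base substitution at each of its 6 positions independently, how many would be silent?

Codon 1 (GGU, Gly): 3 synonymous substitutions.
Codon 2 (AUG, Met): 0 synonymous substitutions.
Total: 3 + 0 = 3.

3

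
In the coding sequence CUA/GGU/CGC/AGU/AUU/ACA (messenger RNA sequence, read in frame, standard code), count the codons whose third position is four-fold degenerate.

Codon 1 CUA (Leu): third position 4-fold.
Codon 2 GGU (Gly): third position 4-fold.
Codon 3 CGC (Arg): third position 4-fold.
Codon 4 AGU (Ser): third position 2-fold.
Codon 5 AUU (Ile): third position 3-fold.
Codon 6 ACA (Thr): third position 4-fold.
Four-fold degenerate third positions: 4.

4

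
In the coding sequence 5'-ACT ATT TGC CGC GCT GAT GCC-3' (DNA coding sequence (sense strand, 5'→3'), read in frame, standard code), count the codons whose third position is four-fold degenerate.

Codon 1 ACT (Thr): third position 4-fold.
Codon 2 ATT (Ile): third position 3-fold.
Codon 3 TGC (Cys): third position 2-fold.
Codon 4 CGC (Arg): third position 4-fold.
Codon 5 GCT (Ala): third position 4-fold.
Codon 6 GAT (Asp): third position 2-fold.
Codon 7 GCC (Ala): third position 4-fold.
Four-fold degenerate third positions: 4.

4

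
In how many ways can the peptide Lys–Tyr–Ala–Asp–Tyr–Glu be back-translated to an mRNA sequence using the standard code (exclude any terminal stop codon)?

128

Lys: 2 codons.
Tyr: 2 codons.
Ala: 4 codons.
Asp: 2 codons.
Tyr: 2 codons.
Glu: 2 codons.
2 × 2 × 4 × 2 × 2 × 2 = 128.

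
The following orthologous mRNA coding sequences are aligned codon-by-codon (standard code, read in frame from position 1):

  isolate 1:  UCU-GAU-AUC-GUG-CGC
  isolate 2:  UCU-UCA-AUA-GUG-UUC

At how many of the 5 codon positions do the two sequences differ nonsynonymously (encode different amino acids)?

2

Codon 1: UCU Ser / UCU Ser — identical.
Codon 2: GAU Asp / UCA Ser — nonsynonymous.
Codon 3: AUC Ile / AUA Ile — synonymous.
Codon 4: GUG Val / GUG Val — identical.
Codon 5: CGC Arg / UUC Phe — nonsynonymous.
Nonsynonymous differences: 2.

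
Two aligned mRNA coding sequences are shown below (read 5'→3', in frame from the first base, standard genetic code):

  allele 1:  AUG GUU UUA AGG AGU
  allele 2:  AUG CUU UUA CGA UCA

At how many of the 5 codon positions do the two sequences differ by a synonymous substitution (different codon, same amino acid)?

2

Codon 1: AUG Met / AUG Met — identical.
Codon 2: GUU Val / CUU Leu — nonsynonymous.
Codon 3: UUA Leu / UUA Leu — identical.
Codon 4: AGG Arg / CGA Arg — synonymous.
Codon 5: AGU Ser / UCA Ser — synonymous.
Synonymous differences: 2.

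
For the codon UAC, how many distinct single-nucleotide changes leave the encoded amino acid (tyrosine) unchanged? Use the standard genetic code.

1

Position 1: none → 0 synonymous.
Position 2: none → 0 synonymous.
Position 3: UAU → 1 synonymous.
Total: 0 + 0 + 1 = 1.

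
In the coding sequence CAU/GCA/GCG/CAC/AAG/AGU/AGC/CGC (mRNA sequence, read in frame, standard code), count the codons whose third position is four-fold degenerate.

Codon 1 CAU (His): third position 2-fold.
Codon 2 GCA (Ala): third position 4-fold.
Codon 3 GCG (Ala): third position 4-fold.
Codon 4 CAC (His): third position 2-fold.
Codon 5 AAG (Lys): third position 2-fold.
Codon 6 AGU (Ser): third position 2-fold.
Codon 7 AGC (Ser): third position 2-fold.
Codon 8 CGC (Arg): third position 4-fold.
Four-fold degenerate third positions: 3.

3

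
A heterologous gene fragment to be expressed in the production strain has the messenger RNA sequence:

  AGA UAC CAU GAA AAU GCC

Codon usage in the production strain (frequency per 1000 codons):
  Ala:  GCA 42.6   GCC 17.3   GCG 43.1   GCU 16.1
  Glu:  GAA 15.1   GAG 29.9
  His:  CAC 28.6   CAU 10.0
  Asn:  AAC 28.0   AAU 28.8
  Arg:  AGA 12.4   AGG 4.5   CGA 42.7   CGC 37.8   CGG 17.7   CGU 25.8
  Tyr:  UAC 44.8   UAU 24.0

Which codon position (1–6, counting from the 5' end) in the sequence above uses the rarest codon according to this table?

3

Codon 1 AGA (Arg): 12.4 per 1000.
Codon 2 UAC (Tyr): 44.8 per 1000.
Codon 3 CAU (His): 10.0 per 1000.
Codon 4 GAA (Glu): 15.1 per 1000.
Codon 5 AAU (Asn): 28.8 per 1000.
Codon 6 GCC (Ala): 17.3 per 1000.
Lowest frequency is 10.0 at codon 3.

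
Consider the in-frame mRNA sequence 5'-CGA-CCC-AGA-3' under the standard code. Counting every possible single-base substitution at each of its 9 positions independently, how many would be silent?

9

Codon 1 (CGA, Arg): 4 synonymous substitutions.
Codon 2 (CCC, Pro): 3 synonymous substitutions.
Codon 3 (AGA, Arg): 2 synonymous substitutions.
Total: 4 + 3 + 2 = 9.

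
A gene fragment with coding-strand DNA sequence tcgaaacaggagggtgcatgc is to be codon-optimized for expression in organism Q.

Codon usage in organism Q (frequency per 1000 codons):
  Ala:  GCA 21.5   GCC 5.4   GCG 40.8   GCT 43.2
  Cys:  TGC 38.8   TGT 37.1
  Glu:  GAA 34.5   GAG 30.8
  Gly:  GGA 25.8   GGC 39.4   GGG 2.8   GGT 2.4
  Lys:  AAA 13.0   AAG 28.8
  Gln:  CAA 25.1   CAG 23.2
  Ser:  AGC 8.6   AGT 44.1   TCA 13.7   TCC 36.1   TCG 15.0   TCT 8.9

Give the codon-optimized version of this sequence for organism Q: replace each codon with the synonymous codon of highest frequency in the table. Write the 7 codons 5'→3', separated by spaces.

Codon 1 (Ser): best is AGT at 44.1.
Codon 2 (Lys): best is AAG at 28.8.
Codon 3 (Gln): best is CAA at 25.1.
Codon 4 (Glu): best is GAA at 34.5.
Codon 5 (Gly): best is GGC at 39.4.
Codon 6 (Ala): best is GCT at 43.2.
Codon 7 (Cys): best is TGC at 38.8.

AGT AAG CAA GAA GGC GCT TGC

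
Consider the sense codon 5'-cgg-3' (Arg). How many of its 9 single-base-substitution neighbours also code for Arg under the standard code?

4

Position 1: AGG → 1 synonymous.
Position 2: none → 0 synonymous.
Position 3: CGU, CGC, CGA → 3 synonymous.
Total: 1 + 0 + 3 = 4.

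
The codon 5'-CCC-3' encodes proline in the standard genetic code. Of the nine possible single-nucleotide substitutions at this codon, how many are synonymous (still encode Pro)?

Position 1: none → 0 synonymous.
Position 2: none → 0 synonymous.
Position 3: CCU, CCA, CCG → 3 synonymous.
Total: 0 + 0 + 3 = 3.

3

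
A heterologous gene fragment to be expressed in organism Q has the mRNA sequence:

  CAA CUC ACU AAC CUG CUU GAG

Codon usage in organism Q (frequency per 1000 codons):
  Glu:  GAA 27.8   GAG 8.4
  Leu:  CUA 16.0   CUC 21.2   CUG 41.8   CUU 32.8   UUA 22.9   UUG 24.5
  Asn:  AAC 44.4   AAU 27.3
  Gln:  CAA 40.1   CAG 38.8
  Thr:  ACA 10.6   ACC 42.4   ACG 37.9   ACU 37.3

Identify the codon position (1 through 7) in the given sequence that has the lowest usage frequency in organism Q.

Codon 1 CAA (Gln): 40.1 per 1000.
Codon 2 CUC (Leu): 21.2 per 1000.
Codon 3 ACU (Thr): 37.3 per 1000.
Codon 4 AAC (Asn): 44.4 per 1000.
Codon 5 CUG (Leu): 41.8 per 1000.
Codon 6 CUU (Leu): 32.8 per 1000.
Codon 7 GAG (Glu): 8.4 per 1000.
Lowest frequency is 8.4 at codon 7.

7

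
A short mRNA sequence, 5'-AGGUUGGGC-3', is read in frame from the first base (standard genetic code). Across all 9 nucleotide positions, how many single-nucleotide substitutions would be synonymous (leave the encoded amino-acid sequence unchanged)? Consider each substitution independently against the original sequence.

7

Codon 1 (AGG, Arg): 2 synonymous substitutions.
Codon 2 (UUG, Leu): 2 synonymous substitutions.
Codon 3 (GGC, Gly): 3 synonymous substitutions.
Total: 2 + 2 + 3 = 7.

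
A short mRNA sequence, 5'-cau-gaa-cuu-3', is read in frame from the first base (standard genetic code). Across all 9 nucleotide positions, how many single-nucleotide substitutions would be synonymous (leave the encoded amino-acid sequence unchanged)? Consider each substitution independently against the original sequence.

Codon 1 (CAU, His): 1 synonymous substitution.
Codon 2 (GAA, Glu): 1 synonymous substitution.
Codon 3 (CUU, Leu): 3 synonymous substitutions.
Total: 1 + 1 + 3 = 5.

5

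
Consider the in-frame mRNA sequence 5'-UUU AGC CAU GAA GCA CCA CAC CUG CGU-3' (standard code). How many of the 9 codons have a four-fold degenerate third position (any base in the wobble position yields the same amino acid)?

4

Codon 1 UUU (Phe): third position 2-fold.
Codon 2 AGC (Ser): third position 2-fold.
Codon 3 CAU (His): third position 2-fold.
Codon 4 GAA (Glu): third position 2-fold.
Codon 5 GCA (Ala): third position 4-fold.
Codon 6 CCA (Pro): third position 4-fold.
Codon 7 CAC (His): third position 2-fold.
Codon 8 CUG (Leu): third position 4-fold.
Codon 9 CGU (Arg): third position 4-fold.
Four-fold degenerate third positions: 4.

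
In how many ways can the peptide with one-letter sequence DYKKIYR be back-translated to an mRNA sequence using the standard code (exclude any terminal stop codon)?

Asp: 2 codons.
Tyr: 2 codons.
Lys: 2 codons.
Lys: 2 codons.
Ile: 3 codons.
Tyr: 2 codons.
Arg: 6 codons.
2 × 2 × 2 × 2 × 3 × 2 × 6 = 576.

576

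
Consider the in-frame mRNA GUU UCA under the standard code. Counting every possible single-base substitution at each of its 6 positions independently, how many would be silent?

Codon 1 (GUU, Val): 3 synonymous substitutions.
Codon 2 (UCA, Ser): 3 synonymous substitutions.
Total: 3 + 3 = 6.

6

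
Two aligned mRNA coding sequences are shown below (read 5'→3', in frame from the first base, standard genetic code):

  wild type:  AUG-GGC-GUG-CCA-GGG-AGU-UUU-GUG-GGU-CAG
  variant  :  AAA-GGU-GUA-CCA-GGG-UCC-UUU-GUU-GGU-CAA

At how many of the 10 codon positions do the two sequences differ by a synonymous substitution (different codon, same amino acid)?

Codon 1: AUG Met / AAA Lys — nonsynonymous.
Codon 2: GGC Gly / GGU Gly — synonymous.
Codon 3: GUG Val / GUA Val — synonymous.
Codon 4: CCA Pro / CCA Pro — identical.
Codon 5: GGG Gly / GGG Gly — identical.
Codon 6: AGU Ser / UCC Ser — synonymous.
Codon 7: UUU Phe / UUU Phe — identical.
Codon 8: GUG Val / GUU Val — synonymous.
Codon 9: GGU Gly / GGU Gly — identical.
Codon 10: CAG Gln / CAA Gln — synonymous.
Synonymous differences: 5.

5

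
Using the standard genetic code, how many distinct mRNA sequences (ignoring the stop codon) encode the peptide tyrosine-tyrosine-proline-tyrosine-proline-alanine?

Tyr: 2 codons.
Tyr: 2 codons.
Pro: 4 codons.
Tyr: 2 codons.
Pro: 4 codons.
Ala: 4 codons.
2 × 2 × 4 × 2 × 4 × 4 = 512.

512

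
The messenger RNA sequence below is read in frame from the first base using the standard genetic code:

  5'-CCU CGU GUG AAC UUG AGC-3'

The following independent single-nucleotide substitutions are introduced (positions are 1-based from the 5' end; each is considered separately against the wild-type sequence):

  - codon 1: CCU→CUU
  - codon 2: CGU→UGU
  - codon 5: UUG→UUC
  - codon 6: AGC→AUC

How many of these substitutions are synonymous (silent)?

0

Codon 1: CCU (Pro) → CUU (Leu) — missense.
Codon 2: CGU (Arg) → UGU (Cys) — missense.
Codon 5: UUG (Leu) → UUC (Phe) — missense.
Codon 6: AGC (Ser) → AUC (Ile) — missense.
Synonymous: 0 of 4.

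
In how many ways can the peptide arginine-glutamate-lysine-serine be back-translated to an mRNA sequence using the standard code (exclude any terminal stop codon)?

144

Arg: 6 codons.
Glu: 2 codons.
Lys: 2 codons.
Ser: 6 codons.
6 × 2 × 2 × 6 = 144.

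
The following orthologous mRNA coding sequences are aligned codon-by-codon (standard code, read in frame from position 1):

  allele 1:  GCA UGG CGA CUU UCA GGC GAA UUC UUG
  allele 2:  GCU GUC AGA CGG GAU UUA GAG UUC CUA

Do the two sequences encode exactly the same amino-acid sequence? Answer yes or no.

Codon 1: GCA Ala / GCU Ala — synonymous.
Codon 2: UGG Trp / GUC Val — nonsynonymous.
Codon 3: CGA Arg / AGA Arg — synonymous.
Codon 4: CUU Leu / CGG Arg — nonsynonymous.
Codon 5: UCA Ser / GAU Asp — nonsynonymous.
Codon 6: GGC Gly / UUA Leu — nonsynonymous.
Codon 7: GAA Glu / GAG Glu — synonymous.
Codon 8: UUC Phe / UUC Phe — identical.
Codon 9: UUG Leu / CUA Leu — synonymous.
Nonsynonymous differences: 4 → different protein.

no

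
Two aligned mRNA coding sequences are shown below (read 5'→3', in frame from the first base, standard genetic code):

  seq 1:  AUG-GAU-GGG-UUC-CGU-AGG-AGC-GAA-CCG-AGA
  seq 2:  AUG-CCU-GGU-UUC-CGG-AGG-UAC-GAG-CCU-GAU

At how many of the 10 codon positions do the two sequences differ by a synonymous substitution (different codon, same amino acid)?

Codon 1: AUG Met / AUG Met — identical.
Codon 2: GAU Asp / CCU Pro — nonsynonymous.
Codon 3: GGG Gly / GGU Gly — synonymous.
Codon 4: UUC Phe / UUC Phe — identical.
Codon 5: CGU Arg / CGG Arg — synonymous.
Codon 6: AGG Arg / AGG Arg — identical.
Codon 7: AGC Ser / UAC Tyr — nonsynonymous.
Codon 8: GAA Glu / GAG Glu — synonymous.
Codon 9: CCG Pro / CCU Pro — synonymous.
Codon 10: AGA Arg / GAU Asp — nonsynonymous.
Synonymous differences: 4.

4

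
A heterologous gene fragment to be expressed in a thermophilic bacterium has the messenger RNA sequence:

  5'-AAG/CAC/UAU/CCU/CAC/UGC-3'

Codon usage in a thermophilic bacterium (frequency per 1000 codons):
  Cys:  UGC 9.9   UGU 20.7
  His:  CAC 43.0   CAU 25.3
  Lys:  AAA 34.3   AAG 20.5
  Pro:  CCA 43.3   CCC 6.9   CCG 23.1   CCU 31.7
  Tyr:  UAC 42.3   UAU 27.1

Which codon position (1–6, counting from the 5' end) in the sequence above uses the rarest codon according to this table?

6

Codon 1 AAG (Lys): 20.5 per 1000.
Codon 2 CAC (His): 43.0 per 1000.
Codon 3 UAU (Tyr): 27.1 per 1000.
Codon 4 CCU (Pro): 31.7 per 1000.
Codon 5 CAC (His): 43.0 per 1000.
Codon 6 UGC (Cys): 9.9 per 1000.
Lowest frequency is 9.9 at codon 6.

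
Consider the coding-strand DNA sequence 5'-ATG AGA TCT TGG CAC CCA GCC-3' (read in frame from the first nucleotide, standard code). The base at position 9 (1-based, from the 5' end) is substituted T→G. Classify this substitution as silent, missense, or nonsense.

Position 9 falls in codon 3: TCT → Ser.
After the substitution the codon is TCG → Ser.
Both encode Ser, so the change is synonymous.

silent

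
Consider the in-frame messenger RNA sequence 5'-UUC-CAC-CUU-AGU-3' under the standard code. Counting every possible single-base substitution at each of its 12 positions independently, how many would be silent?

6

Codon 1 (UUC, Phe): 1 synonymous substitution.
Codon 2 (CAC, His): 1 synonymous substitution.
Codon 3 (CUU, Leu): 3 synonymous substitutions.
Codon 4 (AGU, Ser): 1 synonymous substitution.
Total: 1 + 1 + 3 + 1 = 6.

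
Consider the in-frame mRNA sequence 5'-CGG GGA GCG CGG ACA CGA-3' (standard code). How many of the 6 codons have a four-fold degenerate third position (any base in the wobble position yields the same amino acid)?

Codon 1 CGG (Arg): third position 4-fold.
Codon 2 GGA (Gly): third position 4-fold.
Codon 3 GCG (Ala): third position 4-fold.
Codon 4 CGG (Arg): third position 4-fold.
Codon 5 ACA (Thr): third position 4-fold.
Codon 6 CGA (Arg): third position 4-fold.
Four-fold degenerate third positions: 6.

6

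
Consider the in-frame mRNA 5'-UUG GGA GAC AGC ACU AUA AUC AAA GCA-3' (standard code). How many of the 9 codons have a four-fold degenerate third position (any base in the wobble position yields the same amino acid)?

3

Codon 1 UUG (Leu): third position 2-fold.
Codon 2 GGA (Gly): third position 4-fold.
Codon 3 GAC (Asp): third position 2-fold.
Codon 4 AGC (Ser): third position 2-fold.
Codon 5 ACU (Thr): third position 4-fold.
Codon 6 AUA (Ile): third position 3-fold.
Codon 7 AUC (Ile): third position 3-fold.
Codon 8 AAA (Lys): third position 2-fold.
Codon 9 GCA (Ala): third position 4-fold.
Four-fold degenerate third positions: 3.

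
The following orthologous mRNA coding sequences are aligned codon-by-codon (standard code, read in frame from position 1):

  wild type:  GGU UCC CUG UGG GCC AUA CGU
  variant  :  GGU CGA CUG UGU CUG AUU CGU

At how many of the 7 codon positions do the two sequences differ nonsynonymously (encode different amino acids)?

3

Codon 1: GGU Gly / GGU Gly — identical.
Codon 2: UCC Ser / CGA Arg — nonsynonymous.
Codon 3: CUG Leu / CUG Leu — identical.
Codon 4: UGG Trp / UGU Cys — nonsynonymous.
Codon 5: GCC Ala / CUG Leu — nonsynonymous.
Codon 6: AUA Ile / AUU Ile — synonymous.
Codon 7: CGU Arg / CGU Arg — identical.
Nonsynonymous differences: 3.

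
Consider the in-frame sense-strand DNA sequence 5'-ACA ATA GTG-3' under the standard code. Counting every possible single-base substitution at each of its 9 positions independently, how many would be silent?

Codon 1 (ACA, Thr): 3 synonymous substitutions.
Codon 2 (ATA, Ile): 2 synonymous substitutions.
Codon 3 (GTG, Val): 3 synonymous substitutions.
Total: 3 + 2 + 3 = 8.

8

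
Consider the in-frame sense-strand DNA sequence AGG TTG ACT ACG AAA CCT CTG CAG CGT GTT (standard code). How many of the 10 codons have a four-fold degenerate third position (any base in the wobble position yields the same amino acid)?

6

Codon 1 AGG (Arg): third position 2-fold.
Codon 2 TTG (Leu): third position 2-fold.
Codon 3 ACT (Thr): third position 4-fold.
Codon 4 ACG (Thr): third position 4-fold.
Codon 5 AAA (Lys): third position 2-fold.
Codon 6 CCT (Pro): third position 4-fold.
Codon 7 CTG (Leu): third position 4-fold.
Codon 8 CAG (Gln): third position 2-fold.
Codon 9 CGT (Arg): third position 4-fold.
Codon 10 GTT (Val): third position 4-fold.
Four-fold degenerate third positions: 6.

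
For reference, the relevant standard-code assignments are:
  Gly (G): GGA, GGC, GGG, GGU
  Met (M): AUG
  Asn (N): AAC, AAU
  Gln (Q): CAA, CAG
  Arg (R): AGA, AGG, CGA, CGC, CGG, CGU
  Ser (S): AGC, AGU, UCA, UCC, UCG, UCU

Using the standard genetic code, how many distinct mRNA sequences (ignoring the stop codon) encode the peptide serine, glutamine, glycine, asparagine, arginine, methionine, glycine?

Ser: 6 codons.
Gln: 2 codons.
Gly: 4 codons.
Asn: 2 codons.
Arg: 6 codons.
Met: 1 codon.
Gly: 4 codons.
6 × 2 × 4 × 2 × 6 × 1 × 4 = 2304.

2304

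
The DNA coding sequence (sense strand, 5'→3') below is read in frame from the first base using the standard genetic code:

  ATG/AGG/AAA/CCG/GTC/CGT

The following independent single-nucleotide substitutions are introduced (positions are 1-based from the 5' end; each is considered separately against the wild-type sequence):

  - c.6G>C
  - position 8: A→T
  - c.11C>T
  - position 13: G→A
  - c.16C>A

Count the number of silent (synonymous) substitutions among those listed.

0

Codon 2: AGG (Arg) → AGC (Ser) — missense.
Codon 3: AAA (Lys) → ATA (Ile) — missense.
Codon 4: CCG (Pro) → CTG (Leu) — missense.
Codon 5: GTC (Val) → ATC (Ile) — missense.
Codon 6: CGT (Arg) → AGT (Ser) — missense.
Synonymous: 0 of 5.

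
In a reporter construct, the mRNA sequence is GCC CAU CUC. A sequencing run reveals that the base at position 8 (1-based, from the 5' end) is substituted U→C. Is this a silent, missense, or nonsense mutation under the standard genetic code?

missense

Position 8 falls in codon 3: CUC → Leu.
After the substitution the codon is CCC → Pro.
Leu ≠ Pro, so this is a missense mutation.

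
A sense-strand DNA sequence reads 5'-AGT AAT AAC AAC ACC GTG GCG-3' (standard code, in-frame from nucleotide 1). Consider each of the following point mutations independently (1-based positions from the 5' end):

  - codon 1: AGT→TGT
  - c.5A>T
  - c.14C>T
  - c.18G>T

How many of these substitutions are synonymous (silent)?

Codon 1: AGT (Ser) → TGT (Cys) — missense.
Codon 2: AAT (Asn) → ATT (Ile) — missense.
Codon 5: ACC (Thr) → ATC (Ile) — missense.
Codon 6: GTG (Val) → GTT (Val) — synonymous.
Synonymous: 1 of 4.

1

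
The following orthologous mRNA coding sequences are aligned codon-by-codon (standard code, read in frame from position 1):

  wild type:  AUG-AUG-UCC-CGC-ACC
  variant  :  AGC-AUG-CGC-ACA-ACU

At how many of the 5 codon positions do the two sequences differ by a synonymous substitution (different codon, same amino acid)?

Codon 1: AUG Met / AGC Ser — nonsynonymous.
Codon 2: AUG Met / AUG Met — identical.
Codon 3: UCC Ser / CGC Arg — nonsynonymous.
Codon 4: CGC Arg / ACA Thr — nonsynonymous.
Codon 5: ACC Thr / ACU Thr — synonymous.
Synonymous differences: 1.

1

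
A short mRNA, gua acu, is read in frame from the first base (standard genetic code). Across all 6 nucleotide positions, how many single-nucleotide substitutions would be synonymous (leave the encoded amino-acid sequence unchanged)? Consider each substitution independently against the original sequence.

Codon 1 (GUA, Val): 3 synonymous substitutions.
Codon 2 (ACU, Thr): 3 synonymous substitutions.
Total: 3 + 3 = 6.

6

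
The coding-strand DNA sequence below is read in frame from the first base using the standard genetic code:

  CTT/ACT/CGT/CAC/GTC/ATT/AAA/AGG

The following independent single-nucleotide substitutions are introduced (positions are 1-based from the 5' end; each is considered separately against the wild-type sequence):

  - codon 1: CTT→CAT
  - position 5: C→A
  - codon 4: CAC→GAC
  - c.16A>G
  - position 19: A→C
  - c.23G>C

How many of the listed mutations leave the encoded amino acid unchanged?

0

Codon 1: CTT (Leu) → CAT (His) — missense.
Codon 2: ACT (Thr) → AAT (Asn) — missense.
Codon 4: CAC (His) → GAC (Asp) — missense.
Codon 6: ATT (Ile) → GTT (Val) — missense.
Codon 7: AAA (Lys) → CAA (Gln) — missense.
Codon 8: AGG (Arg) → ACG (Thr) — missense.
Synonymous: 0 of 6.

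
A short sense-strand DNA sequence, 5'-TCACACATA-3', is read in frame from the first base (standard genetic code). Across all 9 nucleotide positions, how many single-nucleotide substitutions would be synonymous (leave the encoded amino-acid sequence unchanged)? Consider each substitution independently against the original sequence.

Codon 1 (TCA, Ser): 3 synonymous substitutions.
Codon 2 (CAC, His): 1 synonymous substitution.
Codon 3 (ATA, Ile): 2 synonymous substitutions.
Total: 3 + 1 + 2 = 6.

6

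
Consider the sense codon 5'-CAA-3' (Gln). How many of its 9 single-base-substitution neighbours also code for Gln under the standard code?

Position 1: none → 0 synonymous.
Position 2: none → 0 synonymous.
Position 3: CAG → 1 synonymous.
Total: 0 + 0 + 1 = 1.

1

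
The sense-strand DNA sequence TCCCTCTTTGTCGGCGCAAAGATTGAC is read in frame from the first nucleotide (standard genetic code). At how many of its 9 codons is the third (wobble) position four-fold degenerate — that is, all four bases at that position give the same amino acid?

Codon 1 TCC (Ser): third position 4-fold.
Codon 2 CTC (Leu): third position 4-fold.
Codon 3 TTT (Phe): third position 2-fold.
Codon 4 GTC (Val): third position 4-fold.
Codon 5 GGC (Gly): third position 4-fold.
Codon 6 GCA (Ala): third position 4-fold.
Codon 7 AAG (Lys): third position 2-fold.
Codon 8 ATT (Ile): third position 3-fold.
Codon 9 GAC (Asp): third position 2-fold.
Four-fold degenerate third positions: 5.

5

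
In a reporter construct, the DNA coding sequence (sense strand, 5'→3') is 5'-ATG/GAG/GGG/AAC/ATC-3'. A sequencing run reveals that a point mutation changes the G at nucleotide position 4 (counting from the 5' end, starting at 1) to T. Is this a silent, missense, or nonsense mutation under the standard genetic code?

nonsense

Position 4 falls in codon 2: GAG → Glu.
After the substitution the codon is TAG → Stop.
The new codon is a stop codon, so this is a nonsense mutation.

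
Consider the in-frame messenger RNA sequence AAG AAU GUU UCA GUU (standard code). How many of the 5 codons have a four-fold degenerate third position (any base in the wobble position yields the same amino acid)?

Codon 1 AAG (Lys): third position 2-fold.
Codon 2 AAU (Asn): third position 2-fold.
Codon 3 GUU (Val): third position 4-fold.
Codon 4 UCA (Ser): third position 4-fold.
Codon 5 GUU (Val): third position 4-fold.
Four-fold degenerate third positions: 3.

3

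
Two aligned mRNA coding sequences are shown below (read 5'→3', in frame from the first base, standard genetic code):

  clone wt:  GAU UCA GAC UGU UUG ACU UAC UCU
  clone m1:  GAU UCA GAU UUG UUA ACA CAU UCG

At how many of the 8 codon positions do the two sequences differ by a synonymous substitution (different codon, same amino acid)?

Codon 1: GAU Asp / GAU Asp — identical.
Codon 2: UCA Ser / UCA Ser — identical.
Codon 3: GAC Asp / GAU Asp — synonymous.
Codon 4: UGU Cys / UUG Leu — nonsynonymous.
Codon 5: UUG Leu / UUA Leu — synonymous.
Codon 6: ACU Thr / ACA Thr — synonymous.
Codon 7: UAC Tyr / CAU His — nonsynonymous.
Codon 8: UCU Ser / UCG Ser — synonymous.
Synonymous differences: 4.

4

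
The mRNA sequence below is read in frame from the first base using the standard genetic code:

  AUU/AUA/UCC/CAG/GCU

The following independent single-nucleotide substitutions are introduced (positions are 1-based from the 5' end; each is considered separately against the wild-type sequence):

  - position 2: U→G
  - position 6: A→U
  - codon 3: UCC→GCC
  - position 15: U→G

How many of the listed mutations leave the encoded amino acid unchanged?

2

Codon 1: AUU (Ile) → AGU (Ser) — missense.
Codon 2: AUA (Ile) → AUU (Ile) — synonymous.
Codon 3: UCC (Ser) → GCC (Ala) — missense.
Codon 5: GCU (Ala) → GCG (Ala) — synonymous.
Synonymous: 2 of 4.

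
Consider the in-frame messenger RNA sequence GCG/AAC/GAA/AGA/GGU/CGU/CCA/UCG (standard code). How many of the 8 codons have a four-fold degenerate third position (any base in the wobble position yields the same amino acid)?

Codon 1 GCG (Ala): third position 4-fold.
Codon 2 AAC (Asn): third position 2-fold.
Codon 3 GAA (Glu): third position 2-fold.
Codon 4 AGA (Arg): third position 2-fold.
Codon 5 GGU (Gly): third position 4-fold.
Codon 6 CGU (Arg): third position 4-fold.
Codon 7 CCA (Pro): third position 4-fold.
Codon 8 UCG (Ser): third position 4-fold.
Four-fold degenerate third positions: 5.

5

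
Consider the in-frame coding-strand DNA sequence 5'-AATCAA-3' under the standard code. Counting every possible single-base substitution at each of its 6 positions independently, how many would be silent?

2

Codon 1 (AAT, Asn): 1 synonymous substitution.
Codon 2 (CAA, Gln): 1 synonymous substitution.
Total: 1 + 1 = 2.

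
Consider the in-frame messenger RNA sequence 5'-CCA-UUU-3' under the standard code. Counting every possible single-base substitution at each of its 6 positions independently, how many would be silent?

4

Codon 1 (CCA, Pro): 3 synonymous substitutions.
Codon 2 (UUU, Phe): 1 synonymous substitution.
Total: 3 + 1 = 4.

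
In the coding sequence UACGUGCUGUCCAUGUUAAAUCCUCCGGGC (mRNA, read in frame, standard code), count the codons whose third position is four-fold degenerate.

Codon 1 UAC (Tyr): third position 2-fold.
Codon 2 GUG (Val): third position 4-fold.
Codon 3 CUG (Leu): third position 4-fold.
Codon 4 UCC (Ser): third position 4-fold.
Codon 5 AUG (Met): third position 1-fold.
Codon 6 UUA (Leu): third position 2-fold.
Codon 7 AAU (Asn): third position 2-fold.
Codon 8 CCU (Pro): third position 4-fold.
Codon 9 CCG (Pro): third position 4-fold.
Codon 10 GGC (Gly): third position 4-fold.
Four-fold degenerate third positions: 6.

6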